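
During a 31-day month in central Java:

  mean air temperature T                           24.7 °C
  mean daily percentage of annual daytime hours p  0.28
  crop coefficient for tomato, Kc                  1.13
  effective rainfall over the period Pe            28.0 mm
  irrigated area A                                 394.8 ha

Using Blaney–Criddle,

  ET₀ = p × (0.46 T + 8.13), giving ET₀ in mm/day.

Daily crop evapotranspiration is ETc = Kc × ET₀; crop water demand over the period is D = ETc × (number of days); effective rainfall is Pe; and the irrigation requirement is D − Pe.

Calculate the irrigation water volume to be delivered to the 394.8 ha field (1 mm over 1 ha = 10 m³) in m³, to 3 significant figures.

644000 m³

ET₀ = 0.28 × (0.46 × 24.7 + 8.13) = 0.28 × 19.492 = 5.4578 mm/d
ETc = Kc × ET₀ = 1.13 × 5.4578 = 6.1673 mm/d
Crop demand D = ETc × 31 d = 6.1673 × 31 = 191.186 mm
D − Pe = 191.186 − 28.0 = 163.186 mm
Volume = 163.186 mm × 394.8 ha × 10 = 644258.3 m³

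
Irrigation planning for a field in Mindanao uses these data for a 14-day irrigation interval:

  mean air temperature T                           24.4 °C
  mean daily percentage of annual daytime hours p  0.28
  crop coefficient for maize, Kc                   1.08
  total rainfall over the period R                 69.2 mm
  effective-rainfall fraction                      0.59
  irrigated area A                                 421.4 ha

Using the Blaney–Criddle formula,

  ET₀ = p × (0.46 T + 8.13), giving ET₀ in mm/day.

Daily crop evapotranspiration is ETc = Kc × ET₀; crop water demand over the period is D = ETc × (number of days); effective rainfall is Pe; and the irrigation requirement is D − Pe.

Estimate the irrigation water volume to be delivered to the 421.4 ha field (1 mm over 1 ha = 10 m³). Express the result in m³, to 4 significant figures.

173200 m³

ET₀ = 0.28 × (0.46 × 24.4 + 8.13) = 0.28 × 19.354 = 5.4191 mm/d
ETc = Kc × ET₀ = 1.08 × 5.4191 = 5.8526 mm/d
Crop demand D = ETc × 14 d = 5.8526 × 14 = 81.936 mm
Pe = 0.59 × 69.2 = 40.828 mm
D − Pe = 81.936 − 40.828 = 41.108 mm
Volume = 41.108 mm × 421.4 ha × 10 = 173229.1 m³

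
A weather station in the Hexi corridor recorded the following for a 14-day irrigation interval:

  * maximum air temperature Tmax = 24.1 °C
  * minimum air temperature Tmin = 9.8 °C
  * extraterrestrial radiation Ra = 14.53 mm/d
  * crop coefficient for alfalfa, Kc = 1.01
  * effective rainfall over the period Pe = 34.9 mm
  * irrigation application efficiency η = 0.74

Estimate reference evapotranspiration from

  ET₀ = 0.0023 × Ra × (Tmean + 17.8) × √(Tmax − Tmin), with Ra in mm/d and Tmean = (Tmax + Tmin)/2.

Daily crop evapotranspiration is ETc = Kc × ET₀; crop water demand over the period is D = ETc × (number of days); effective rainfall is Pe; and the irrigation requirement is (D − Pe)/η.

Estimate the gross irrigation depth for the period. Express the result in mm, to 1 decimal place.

Tmean = (24.1 + 9.8)/2 = 16.95 °C
ET₀ = 0.0023 × 14.53 × (16.95 + 17.8) × √14.3 = 0.0023 × 14.53 × 34.75 × 3.7815 = 4.3915 mm/d
ETc = Kc × ET₀ = 1.01 × 4.3915 = 4.4354 mm/d
Crop demand D = ETc × 14 d = 4.4354 × 14 = 62.096 mm
D − Pe = 62.096 − 34.9 = 27.196 mm
Gross irrigation = 27.196 / 0.74 = 36.751 mm

36.8 mm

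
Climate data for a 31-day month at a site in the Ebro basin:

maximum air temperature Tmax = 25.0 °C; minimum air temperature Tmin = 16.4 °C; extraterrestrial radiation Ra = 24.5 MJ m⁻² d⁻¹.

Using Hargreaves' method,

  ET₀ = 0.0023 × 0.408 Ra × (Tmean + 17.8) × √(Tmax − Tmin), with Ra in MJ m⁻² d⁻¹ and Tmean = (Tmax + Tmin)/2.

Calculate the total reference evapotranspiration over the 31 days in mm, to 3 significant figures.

Tmean = (25.0 + 16.4)/2 = 20.70 °C
0.408 Ra = 0.408 × 24.5 = 9.9960 mm/d equivalent
ET₀ = 0.0023 × 9.9960 × (20.70 + 17.8) × √8.6 = 0.0023 × 9.9960 × 38.50 × 2.9326 = 2.5958 mm/d
Over 31 days: 2.5958 × 31 = 80.470 mm

80.5 mm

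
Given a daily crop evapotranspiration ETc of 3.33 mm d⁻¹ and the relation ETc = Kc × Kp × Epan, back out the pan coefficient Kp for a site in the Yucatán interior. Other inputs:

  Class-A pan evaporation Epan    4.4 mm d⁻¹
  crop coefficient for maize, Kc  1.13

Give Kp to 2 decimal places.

0.67

ETc = Kc × Kp × Epan  ⇒  Kp = ETc / (Kc × Epan)
Kp = 3.33 / (1.13 × 4.4) = 3.33 / 4.972 = 0.6698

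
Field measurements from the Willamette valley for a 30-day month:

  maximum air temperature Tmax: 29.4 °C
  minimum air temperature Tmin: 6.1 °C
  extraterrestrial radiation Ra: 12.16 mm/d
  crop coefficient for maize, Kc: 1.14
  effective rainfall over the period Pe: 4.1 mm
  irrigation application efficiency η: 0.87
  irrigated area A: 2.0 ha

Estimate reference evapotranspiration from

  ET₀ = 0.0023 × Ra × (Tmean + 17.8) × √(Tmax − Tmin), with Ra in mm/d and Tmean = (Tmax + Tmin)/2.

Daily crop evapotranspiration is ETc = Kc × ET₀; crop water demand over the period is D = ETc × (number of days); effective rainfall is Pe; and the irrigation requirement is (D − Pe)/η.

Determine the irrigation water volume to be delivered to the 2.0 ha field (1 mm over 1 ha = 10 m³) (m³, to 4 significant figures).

3679 m³

Tmean = (29.4 + 6.1)/2 = 17.75 °C
ET₀ = 0.0023 × 12.16 × (17.75 + 17.8) × √23.3 = 0.0023 × 12.16 × 35.55 × 4.8270 = 4.7993 mm/d
ETc = Kc × ET₀ = 1.14 × 4.7993 = 5.4712 mm/d
Crop demand D = ETc × 30 d = 5.4712 × 30 = 164.136 mm
D − Pe = 164.136 − 4.1 = 160.036 mm
Gross irrigation = 160.036 / 0.87 = 183.949 mm
Volume = 183.949 mm × 2.0 ha × 10 = 3679.0 m³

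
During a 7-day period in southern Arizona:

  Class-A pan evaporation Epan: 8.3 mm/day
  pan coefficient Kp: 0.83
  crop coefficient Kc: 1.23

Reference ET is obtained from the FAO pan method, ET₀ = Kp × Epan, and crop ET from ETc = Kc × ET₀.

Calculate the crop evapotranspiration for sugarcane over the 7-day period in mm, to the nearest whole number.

59 mm

ET₀ = 0.83 × 8.3 = 6.8890 mm/d
ETc = Kc × ET₀ = 1.23 × 6.8890 = 8.4735 mm/d
Over 7 days: 8.4735 × 7 = 59.315 mm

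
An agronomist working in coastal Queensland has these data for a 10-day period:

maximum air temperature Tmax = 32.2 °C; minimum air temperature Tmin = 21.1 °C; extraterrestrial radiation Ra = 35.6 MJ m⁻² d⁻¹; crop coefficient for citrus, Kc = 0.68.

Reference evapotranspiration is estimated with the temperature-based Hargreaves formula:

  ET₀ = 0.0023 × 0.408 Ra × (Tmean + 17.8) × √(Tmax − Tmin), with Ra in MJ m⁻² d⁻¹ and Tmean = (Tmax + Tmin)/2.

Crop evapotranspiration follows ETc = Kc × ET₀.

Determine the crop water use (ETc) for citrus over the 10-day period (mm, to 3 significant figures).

33.6 mm

Tmean = (32.2 + 21.1)/2 = 26.65 °C
0.408 Ra = 0.408 × 35.6 = 14.5248 mm/d equivalent
ET₀ = 0.0023 × 14.5248 × (26.65 + 17.8) × √11.1 = 0.0023 × 14.5248 × 44.45 × 3.3317 = 4.9474 mm/d
ETc = Kc × ET₀ = 0.68 × 4.9474 = 3.3642 mm/d
Over 10 days: 3.3642 × 10 = 33.642 mm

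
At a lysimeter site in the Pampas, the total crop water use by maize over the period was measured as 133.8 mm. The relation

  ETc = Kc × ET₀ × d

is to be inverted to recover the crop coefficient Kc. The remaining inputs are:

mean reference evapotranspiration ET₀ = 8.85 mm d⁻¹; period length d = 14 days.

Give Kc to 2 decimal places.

1.08

ETc = Kc × ET₀ × d  ⇒  Kc = ETc / (ET₀ × d)
Kc = 133.8 / (8.85 × 14) = 133.8 / 123.90 = 1.0799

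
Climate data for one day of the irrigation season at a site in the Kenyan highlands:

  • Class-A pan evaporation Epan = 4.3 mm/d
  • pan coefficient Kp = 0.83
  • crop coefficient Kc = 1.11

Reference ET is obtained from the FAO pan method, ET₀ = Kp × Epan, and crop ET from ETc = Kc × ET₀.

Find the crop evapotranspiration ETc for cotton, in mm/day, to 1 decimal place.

4.0 mm/day

ET₀ = 0.83 × 4.3 = 3.5690 mm/d
ETc = Kc × ET₀ = 1.11 × 3.5690 = 3.9616 mm/d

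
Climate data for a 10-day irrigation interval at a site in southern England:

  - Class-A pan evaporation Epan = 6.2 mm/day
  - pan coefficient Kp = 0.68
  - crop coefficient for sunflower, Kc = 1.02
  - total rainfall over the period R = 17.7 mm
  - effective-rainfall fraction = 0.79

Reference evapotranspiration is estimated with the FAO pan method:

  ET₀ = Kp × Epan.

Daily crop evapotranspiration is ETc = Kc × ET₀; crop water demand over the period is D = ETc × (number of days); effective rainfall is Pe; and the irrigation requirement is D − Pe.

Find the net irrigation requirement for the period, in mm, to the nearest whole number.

29 mm

ET₀ = 0.68 × 6.2 = 4.2160 mm/d
ETc = Kc × ET₀ = 1.02 × 4.2160 = 4.3003 mm/d
Crop demand D = ETc × 10 d = 4.3003 × 10 = 43.003 mm
Pe = 0.79 × 17.7 = 13.983 mm
D − Pe = 43.003 − 13.983 = 29.020 mm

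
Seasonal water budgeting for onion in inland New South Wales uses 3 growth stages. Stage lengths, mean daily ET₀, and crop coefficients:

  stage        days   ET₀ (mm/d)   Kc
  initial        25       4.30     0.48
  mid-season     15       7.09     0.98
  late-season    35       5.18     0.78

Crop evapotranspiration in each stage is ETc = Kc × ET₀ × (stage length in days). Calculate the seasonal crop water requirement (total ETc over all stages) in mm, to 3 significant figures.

initial: 0.48 × 4.30 × 25 = 51.60 mm
mid-season: 0.98 × 7.09 × 15 = 104.22 mm
late-season: 0.78 × 5.18 × 35 = 141.41 mm
Seasonal total = 297.23 mm

297 mm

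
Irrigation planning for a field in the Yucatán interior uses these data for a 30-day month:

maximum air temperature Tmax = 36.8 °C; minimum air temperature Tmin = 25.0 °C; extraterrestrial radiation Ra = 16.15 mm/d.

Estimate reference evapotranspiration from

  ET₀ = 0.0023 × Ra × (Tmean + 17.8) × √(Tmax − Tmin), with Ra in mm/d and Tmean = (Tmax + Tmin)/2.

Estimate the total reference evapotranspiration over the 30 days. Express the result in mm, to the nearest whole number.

Tmean = (36.8 + 25.0)/2 = 30.90 °C
ET₀ = 0.0023 × 16.15 × (30.90 + 17.8) × √11.8 = 0.0023 × 16.15 × 48.70 × 3.4351 = 6.2140 mm/d
Over 30 days: 6.2140 × 30 = 186.420 mm

186 mm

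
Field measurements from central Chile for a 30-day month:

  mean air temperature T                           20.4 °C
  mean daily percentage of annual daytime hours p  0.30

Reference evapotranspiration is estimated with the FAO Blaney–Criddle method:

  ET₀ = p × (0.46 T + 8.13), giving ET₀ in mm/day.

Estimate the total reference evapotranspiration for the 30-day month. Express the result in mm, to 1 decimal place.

157.6 mm

ET₀ = 0.30 × (0.46 × 20.4 + 8.13) = 0.30 × 17.514 = 5.2542 mm/d
Monthly total = 5.2542 × 30 = 157.626 mm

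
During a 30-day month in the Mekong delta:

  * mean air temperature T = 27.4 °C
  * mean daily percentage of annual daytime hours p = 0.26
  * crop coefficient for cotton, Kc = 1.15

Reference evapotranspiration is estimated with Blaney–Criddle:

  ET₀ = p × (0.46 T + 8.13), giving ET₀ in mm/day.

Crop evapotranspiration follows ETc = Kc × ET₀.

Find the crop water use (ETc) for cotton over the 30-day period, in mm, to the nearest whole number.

186 mm

ET₀ = 0.26 × (0.46 × 27.4 + 8.13) = 0.26 × 20.734 = 5.3908 mm/d
ETc = Kc × ET₀ = 1.15 × 5.3908 = 6.1994 mm/d
Over 30 days: 6.1994 × 30 = 185.982 mm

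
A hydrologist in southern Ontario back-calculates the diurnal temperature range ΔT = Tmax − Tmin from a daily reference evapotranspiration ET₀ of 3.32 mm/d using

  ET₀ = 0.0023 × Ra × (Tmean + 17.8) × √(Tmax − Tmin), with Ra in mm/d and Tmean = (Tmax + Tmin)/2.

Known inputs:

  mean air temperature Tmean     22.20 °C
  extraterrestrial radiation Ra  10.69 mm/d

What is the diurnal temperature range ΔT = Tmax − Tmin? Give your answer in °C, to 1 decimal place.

√ΔT = ET₀ / [0.0023 × Ra × (Tmean+17.8)] = 3.32 / (0.0023 × 10.69 × 40.00) = 3.3758
ΔT = 3.3758² = 11.396 °C

11.4 °C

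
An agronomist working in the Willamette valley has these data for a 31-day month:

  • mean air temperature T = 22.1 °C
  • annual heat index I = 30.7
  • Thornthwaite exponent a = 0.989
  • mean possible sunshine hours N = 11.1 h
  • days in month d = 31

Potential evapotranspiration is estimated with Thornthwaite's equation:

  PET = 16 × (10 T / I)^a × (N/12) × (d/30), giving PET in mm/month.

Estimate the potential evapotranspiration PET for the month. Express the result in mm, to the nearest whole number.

10T/I = 10 × 22.1 / 30.7 = 7.1987
(10T/I)^a = 7.1987^0.989 = 7.0441
Uncorrected PET = 16 × 7.0441 = 112.706 mm
Correction = (N/12)(d/30) = (11.1/12)(31/30) = 0.9558
PET = 112.706 × 0.9558 = 107.724 mm/month

108 mm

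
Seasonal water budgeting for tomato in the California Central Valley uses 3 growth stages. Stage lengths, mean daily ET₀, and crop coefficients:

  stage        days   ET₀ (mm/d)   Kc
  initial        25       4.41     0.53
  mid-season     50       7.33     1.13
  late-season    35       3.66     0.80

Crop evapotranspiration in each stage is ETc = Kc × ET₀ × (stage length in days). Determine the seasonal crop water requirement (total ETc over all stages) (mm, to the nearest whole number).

575 mm

initial: 0.53 × 4.41 × 25 = 58.43 mm
mid-season: 1.13 × 7.33 × 50 = 414.15 mm
late-season: 0.80 × 3.66 × 35 = 102.48 mm
Seasonal total = 575.06 mm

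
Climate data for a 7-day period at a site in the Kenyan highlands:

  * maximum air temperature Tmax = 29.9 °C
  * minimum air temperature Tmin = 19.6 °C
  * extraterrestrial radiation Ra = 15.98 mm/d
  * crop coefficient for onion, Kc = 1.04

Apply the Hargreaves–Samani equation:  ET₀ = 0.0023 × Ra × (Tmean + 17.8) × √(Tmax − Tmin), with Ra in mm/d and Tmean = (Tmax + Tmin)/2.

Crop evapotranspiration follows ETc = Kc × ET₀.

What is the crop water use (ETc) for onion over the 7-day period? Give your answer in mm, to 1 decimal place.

Tmean = (29.9 + 19.6)/2 = 24.75 °C
ET₀ = 0.0023 × 15.98 × (24.75 + 17.8) × √10.3 = 0.0023 × 15.98 × 42.55 × 3.2094 = 5.0191 mm/d
ETc = Kc × ET₀ = 1.04 × 5.0191 = 5.2199 mm/d
Over 7 days: 5.2199 × 7 = 36.539 mm

36.5 mm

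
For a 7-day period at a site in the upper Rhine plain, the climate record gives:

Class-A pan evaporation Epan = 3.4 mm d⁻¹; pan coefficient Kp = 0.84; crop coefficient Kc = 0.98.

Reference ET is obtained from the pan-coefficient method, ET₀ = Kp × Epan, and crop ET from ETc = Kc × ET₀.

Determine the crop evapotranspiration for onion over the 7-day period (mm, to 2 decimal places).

ET₀ = 0.84 × 3.4 = 2.8560 mm/d
ETc = Kc × ET₀ = 0.98 × 2.8560 = 2.7989 mm/d
Over 7 days: 2.7989 × 7 = 19.592 mm

19.59 mm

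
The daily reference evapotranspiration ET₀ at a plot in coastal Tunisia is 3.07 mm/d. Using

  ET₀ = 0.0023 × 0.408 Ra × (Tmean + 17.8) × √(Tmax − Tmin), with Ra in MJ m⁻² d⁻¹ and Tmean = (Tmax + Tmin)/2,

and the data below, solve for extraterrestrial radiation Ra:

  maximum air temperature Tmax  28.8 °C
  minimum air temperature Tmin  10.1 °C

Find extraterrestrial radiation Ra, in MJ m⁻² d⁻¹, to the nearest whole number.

20 MJ m⁻² d⁻¹

Tmean = (28.8+10.1)/2 = 19.45 °C; ΔT = 18.7
Ra = ET₀ / [0.0023 × 0.408 × (Tmean+17.8) × √ΔT]
   = 3.07 / (0.0023 × 0.408 × 37.25 × 4.3243) = 20.310 MJ m⁻² d⁻¹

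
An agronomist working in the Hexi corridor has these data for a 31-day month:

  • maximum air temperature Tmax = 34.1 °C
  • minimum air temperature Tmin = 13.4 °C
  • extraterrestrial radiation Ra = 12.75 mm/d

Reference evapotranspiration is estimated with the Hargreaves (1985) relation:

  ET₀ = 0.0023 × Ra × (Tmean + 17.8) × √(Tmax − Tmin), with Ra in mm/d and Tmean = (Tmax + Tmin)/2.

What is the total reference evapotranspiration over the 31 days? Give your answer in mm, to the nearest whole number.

172 mm

Tmean = (34.1 + 13.4)/2 = 23.75 °C
ET₀ = 0.0023 × 12.75 × (23.75 + 17.8) × √20.7 = 0.0023 × 12.75 × 41.55 × 4.5497 = 5.5436 mm/d
Over 31 days: 5.5436 × 31 = 171.852 mm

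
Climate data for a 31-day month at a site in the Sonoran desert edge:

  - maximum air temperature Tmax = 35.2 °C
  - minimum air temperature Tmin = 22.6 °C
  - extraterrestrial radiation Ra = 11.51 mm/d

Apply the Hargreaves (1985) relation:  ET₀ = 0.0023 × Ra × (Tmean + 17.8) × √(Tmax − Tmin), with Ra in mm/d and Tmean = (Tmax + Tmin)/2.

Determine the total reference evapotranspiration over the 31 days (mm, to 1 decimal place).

136.0 mm

Tmean = (35.2 + 22.6)/2 = 28.90 °C
ET₀ = 0.0023 × 11.51 × (28.90 + 17.8) × √12.6 = 0.0023 × 11.51 × 46.70 × 3.5496 = 4.3883 mm/d
Over 31 days: 4.3883 × 31 = 136.037 mm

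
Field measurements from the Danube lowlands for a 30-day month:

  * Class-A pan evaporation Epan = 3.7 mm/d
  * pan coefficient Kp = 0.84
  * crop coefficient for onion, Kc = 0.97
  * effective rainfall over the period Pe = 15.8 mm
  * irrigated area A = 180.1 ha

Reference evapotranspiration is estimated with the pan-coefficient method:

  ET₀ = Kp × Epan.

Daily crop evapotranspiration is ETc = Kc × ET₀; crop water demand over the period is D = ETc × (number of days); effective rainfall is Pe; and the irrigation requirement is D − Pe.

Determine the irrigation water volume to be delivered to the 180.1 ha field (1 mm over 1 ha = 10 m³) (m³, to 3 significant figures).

ET₀ = 0.84 × 3.7 = 3.1080 mm/d
ETc = Kc × ET₀ = 0.97 × 3.1080 = 3.0148 mm/d
Crop demand D = ETc × 30 d = 3.0148 × 30 = 90.444 mm
D − Pe = 90.444 − 15.8 = 74.644 mm
Volume = 74.644 mm × 180.1 ha × 10 = 134433.8 m³

134000 m³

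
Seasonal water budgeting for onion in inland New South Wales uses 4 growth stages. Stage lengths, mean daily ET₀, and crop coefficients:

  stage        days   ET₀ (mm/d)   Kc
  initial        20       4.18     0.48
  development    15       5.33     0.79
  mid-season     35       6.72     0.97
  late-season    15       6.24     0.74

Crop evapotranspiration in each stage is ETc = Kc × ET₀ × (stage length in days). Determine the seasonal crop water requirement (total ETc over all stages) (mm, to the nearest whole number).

initial: 0.48 × 4.18 × 20 = 40.13 mm
development: 0.79 × 5.33 × 15 = 63.16 mm
mid-season: 0.97 × 6.72 × 35 = 228.14 mm
late-season: 0.74 × 6.24 × 15 = 69.26 mm
Seasonal total = 400.69 mm

401 mm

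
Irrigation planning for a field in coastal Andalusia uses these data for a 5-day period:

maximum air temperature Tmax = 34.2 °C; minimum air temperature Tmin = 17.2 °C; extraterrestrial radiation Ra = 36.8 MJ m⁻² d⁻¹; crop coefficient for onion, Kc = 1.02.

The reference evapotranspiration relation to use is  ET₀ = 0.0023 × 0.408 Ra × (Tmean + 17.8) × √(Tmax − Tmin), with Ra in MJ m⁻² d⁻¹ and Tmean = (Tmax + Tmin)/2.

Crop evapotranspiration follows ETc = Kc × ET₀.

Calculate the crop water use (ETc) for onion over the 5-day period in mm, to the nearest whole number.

Tmean = (34.2 + 17.2)/2 = 25.70 °C
0.408 Ra = 0.408 × 36.8 = 15.0144 mm/d equivalent
ET₀ = 0.0023 × 15.0144 × (25.70 + 17.8) × √17.0 = 0.0023 × 15.0144 × 43.50 × 4.1231 = 6.1937 mm/d
ETc = Kc × ET₀ = 1.02 × 6.1937 = 6.3176 mm/d
Over 5 days: 6.3176 × 5 = 31.588 mm

32 mm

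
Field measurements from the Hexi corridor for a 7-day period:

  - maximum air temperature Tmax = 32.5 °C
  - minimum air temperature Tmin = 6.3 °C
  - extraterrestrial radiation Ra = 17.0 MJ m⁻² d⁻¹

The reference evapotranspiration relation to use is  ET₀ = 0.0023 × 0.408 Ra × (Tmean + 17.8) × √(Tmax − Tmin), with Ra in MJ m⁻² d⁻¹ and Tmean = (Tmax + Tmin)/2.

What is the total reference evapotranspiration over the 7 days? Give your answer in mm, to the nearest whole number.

Tmean = (32.5 + 6.3)/2 = 19.40 °C
0.408 Ra = 0.408 × 17.0 = 6.9360 mm/d equivalent
ET₀ = 0.0023 × 6.9360 × (19.40 + 17.8) × √26.2 = 0.0023 × 6.9360 × 37.20 × 5.1186 = 3.0376 mm/d
Over 7 days: 3.0376 × 7 = 21.263 mm

21 mm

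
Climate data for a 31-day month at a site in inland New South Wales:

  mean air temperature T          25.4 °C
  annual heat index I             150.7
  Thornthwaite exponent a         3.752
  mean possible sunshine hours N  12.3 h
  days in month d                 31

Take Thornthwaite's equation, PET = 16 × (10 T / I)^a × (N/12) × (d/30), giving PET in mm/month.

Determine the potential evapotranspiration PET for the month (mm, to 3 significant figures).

120 mm

10T/I = 10 × 25.4 / 150.7 = 1.6855
(10T/I)^a = 1.6855^3.752 = 7.0907
Uncorrected PET = 16 × 7.0907 = 113.451 mm
Correction = (N/12)(d/30) = (12.3/12)(31/30) = 1.0592
PET = 113.451 × 1.0592 = 120.167 mm/month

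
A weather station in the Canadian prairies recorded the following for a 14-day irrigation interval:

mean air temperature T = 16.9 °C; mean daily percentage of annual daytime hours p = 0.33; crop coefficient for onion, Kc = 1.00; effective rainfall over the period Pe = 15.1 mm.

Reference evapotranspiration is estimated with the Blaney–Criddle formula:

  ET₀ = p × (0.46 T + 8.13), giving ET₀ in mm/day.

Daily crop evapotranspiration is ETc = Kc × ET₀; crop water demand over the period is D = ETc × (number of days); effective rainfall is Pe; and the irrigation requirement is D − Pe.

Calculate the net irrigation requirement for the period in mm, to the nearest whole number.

ET₀ = 0.33 × (0.46 × 16.9 + 8.13) = 0.33 × 15.904 = 5.2483 mm/d
ETc = Kc × ET₀ = 1.00 × 5.2483 = 5.2483 mm/d
Crop demand D = ETc × 14 d = 5.2483 × 14 = 73.476 mm
D − Pe = 73.476 − 15.1 = 58.376 mm

58 mm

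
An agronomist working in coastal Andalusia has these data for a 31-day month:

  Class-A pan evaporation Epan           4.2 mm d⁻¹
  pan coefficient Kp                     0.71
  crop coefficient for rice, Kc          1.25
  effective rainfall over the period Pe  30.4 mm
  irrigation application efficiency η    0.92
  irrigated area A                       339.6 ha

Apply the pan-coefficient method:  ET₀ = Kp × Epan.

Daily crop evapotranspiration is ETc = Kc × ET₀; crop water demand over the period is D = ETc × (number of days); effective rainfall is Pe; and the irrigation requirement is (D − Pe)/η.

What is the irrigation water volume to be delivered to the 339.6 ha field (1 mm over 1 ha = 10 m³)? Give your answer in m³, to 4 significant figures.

314300 m³

ET₀ = 0.71 × 4.2 = 2.9820 mm/d
ETc = Kc × ET₀ = 1.25 × 2.9820 = 3.7275 mm/d
Crop demand D = ETc × 31 d = 3.7275 × 31 = 115.553 mm
D − Pe = 115.553 − 30.4 = 85.153 mm
Gross irrigation = 85.153 / 0.92 = 92.558 mm
Volume = 92.558 mm × 339.6 ha × 10 = 314327.0 m³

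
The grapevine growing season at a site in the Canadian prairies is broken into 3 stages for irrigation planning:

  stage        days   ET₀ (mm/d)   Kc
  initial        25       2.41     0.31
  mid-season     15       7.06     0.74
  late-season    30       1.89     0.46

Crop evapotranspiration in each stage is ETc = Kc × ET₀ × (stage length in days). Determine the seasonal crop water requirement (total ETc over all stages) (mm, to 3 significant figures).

initial: 0.31 × 2.41 × 25 = 18.68 mm
mid-season: 0.74 × 7.06 × 15 = 78.37 mm
late-season: 0.46 × 1.89 × 30 = 26.08 mm
Seasonal total = 123.13 mm

123 mm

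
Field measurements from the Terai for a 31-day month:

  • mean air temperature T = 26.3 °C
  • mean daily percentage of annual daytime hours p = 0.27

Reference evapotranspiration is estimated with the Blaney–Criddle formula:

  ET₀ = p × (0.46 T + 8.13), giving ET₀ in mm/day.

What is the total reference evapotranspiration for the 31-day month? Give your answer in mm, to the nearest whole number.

169 mm

ET₀ = 0.27 × (0.46 × 26.3 + 8.13) = 0.27 × 20.228 = 5.4616 mm/d
Monthly total = 5.4616 × 31 = 169.310 mm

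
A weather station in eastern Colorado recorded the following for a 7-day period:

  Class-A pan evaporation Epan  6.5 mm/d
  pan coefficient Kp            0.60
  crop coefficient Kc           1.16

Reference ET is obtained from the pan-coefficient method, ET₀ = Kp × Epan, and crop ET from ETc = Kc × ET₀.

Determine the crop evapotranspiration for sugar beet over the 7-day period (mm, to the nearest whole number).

ET₀ = 0.60 × 6.5 = 3.9000 mm/d
ETc = Kc × ET₀ = 1.16 × 3.9000 = 4.5240 mm/d
Over 7 days: 4.5240 × 7 = 31.668 mm

32 mm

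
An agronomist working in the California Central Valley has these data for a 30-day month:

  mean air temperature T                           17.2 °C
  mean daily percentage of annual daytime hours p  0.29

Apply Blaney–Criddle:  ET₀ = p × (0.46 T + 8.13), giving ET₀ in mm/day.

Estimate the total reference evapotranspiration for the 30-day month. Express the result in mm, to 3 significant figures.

ET₀ = 0.29 × (0.46 × 17.2 + 8.13) = 0.29 × 16.042 = 4.6522 mm/d
Monthly total = 4.6522 × 30 = 139.566 mm

140 mm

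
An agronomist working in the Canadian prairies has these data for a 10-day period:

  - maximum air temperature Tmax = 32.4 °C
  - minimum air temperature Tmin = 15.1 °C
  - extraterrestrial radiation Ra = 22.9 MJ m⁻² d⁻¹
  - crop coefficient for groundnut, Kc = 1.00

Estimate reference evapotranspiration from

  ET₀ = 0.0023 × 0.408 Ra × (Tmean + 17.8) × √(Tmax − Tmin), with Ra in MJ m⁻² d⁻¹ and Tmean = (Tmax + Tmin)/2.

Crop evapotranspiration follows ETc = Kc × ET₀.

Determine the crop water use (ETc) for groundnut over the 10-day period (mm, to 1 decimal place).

Tmean = (32.4 + 15.1)/2 = 23.75 °C
0.408 Ra = 0.408 × 22.9 = 9.3432 mm/d equivalent
ET₀ = 0.0023 × 9.3432 × (23.75 + 17.8) × √17.3 = 0.0023 × 9.3432 × 41.55 × 4.1593 = 3.7138 mm/d
ETc = Kc × ET₀ = 1.00 × 3.7138 = 3.7138 mm/d
Over 10 days: 3.7138 × 10 = 37.138 mm

37.1 mm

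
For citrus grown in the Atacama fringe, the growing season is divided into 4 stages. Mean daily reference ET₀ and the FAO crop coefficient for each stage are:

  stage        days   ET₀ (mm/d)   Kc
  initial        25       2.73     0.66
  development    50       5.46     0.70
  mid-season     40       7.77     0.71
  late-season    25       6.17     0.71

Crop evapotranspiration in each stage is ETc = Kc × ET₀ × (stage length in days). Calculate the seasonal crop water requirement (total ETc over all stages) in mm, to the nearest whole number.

initial: 0.66 × 2.73 × 25 = 45.05 mm
development: 0.70 × 5.46 × 50 = 191.10 mm
mid-season: 0.71 × 7.77 × 40 = 220.67 mm
late-season: 0.71 × 6.17 × 25 = 109.52 mm
Seasonal total = 566.34 mm

566 mm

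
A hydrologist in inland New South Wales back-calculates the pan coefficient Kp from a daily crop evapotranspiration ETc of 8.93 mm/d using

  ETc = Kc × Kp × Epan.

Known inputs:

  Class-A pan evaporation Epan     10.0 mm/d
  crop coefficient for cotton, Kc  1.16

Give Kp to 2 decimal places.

ETc = Kc × Kp × Epan  ⇒  Kp = ETc / (Kc × Epan)
Kp = 8.93 / (1.16 × 10.0) = 8.93 / 11.600 = 0.7698

0.77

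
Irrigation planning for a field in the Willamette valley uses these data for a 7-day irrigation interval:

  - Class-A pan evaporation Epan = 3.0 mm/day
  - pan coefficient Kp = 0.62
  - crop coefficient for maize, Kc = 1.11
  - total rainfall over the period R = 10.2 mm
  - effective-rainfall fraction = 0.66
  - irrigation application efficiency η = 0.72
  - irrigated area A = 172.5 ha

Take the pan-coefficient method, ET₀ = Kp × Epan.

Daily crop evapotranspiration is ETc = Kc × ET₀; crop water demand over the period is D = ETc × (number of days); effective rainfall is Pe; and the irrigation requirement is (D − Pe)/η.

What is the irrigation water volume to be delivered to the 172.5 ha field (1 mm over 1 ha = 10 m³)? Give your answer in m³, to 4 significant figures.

18500 m³

ET₀ = 0.62 × 3.0 = 1.8600 mm/d
ETc = Kc × ET₀ = 1.11 × 1.8600 = 2.0646 mm/d
Crop demand D = ETc × 7 d = 2.0646 × 7 = 14.452 mm
Pe = 0.66 × 10.2 = 6.732 mm
D − Pe = 14.452 − 6.732 = 7.720 mm
Gross irrigation = 7.720 / 0.72 = 10.722 mm
Volume = 10.722 mm × 172.5 ha × 10 = 18495.5 m³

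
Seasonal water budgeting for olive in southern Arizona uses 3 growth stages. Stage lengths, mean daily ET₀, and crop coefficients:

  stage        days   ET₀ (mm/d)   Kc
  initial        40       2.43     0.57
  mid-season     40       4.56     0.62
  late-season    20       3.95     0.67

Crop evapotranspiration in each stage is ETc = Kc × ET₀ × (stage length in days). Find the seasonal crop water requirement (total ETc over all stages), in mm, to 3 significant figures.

221 mm

initial: 0.57 × 2.43 × 40 = 55.40 mm
mid-season: 0.62 × 4.56 × 40 = 113.09 mm
late-season: 0.67 × 3.95 × 20 = 52.93 mm
Seasonal total = 221.42 mm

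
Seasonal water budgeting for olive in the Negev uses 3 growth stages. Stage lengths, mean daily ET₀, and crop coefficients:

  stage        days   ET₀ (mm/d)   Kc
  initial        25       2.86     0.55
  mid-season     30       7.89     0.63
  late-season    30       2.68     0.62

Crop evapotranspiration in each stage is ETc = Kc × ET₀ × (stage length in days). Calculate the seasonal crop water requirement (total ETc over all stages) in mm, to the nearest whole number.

initial: 0.55 × 2.86 × 25 = 39.33 mm
mid-season: 0.63 × 7.89 × 30 = 149.12 mm
late-season: 0.62 × 2.68 × 30 = 49.85 mm
Seasonal total = 238.30 mm

238 mm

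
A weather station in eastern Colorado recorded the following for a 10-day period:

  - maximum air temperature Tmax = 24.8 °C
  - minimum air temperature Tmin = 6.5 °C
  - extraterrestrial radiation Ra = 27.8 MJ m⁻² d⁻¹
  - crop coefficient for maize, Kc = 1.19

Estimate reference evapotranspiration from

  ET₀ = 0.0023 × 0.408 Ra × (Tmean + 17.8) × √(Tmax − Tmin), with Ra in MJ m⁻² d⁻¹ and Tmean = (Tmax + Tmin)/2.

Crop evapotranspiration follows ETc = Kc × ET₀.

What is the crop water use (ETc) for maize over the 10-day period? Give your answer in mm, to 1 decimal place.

44.4 mm

Tmean = (24.8 + 6.5)/2 = 15.65 °C
0.408 Ra = 0.408 × 27.8 = 11.3424 mm/d equivalent
ET₀ = 0.0023 × 11.3424 × (15.65 + 17.8) × √18.3 = 0.0023 × 11.3424 × 33.45 × 4.2778 = 3.7329 mm/d
ETc = Kc × ET₀ = 1.19 × 3.7329 = 4.4422 mm/d
Over 10 days: 4.4422 × 10 = 44.422 mm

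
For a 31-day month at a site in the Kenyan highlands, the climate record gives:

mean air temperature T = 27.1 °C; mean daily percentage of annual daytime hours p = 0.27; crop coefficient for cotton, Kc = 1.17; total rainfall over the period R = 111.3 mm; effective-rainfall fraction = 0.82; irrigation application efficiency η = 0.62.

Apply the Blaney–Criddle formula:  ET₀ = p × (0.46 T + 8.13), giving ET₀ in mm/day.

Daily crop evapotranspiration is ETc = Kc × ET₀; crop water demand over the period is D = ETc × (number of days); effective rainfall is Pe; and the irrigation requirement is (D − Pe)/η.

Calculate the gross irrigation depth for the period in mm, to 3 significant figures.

ET₀ = 0.27 × (0.46 × 27.1 + 8.13) = 0.27 × 20.596 = 5.5609 mm/d
ETc = Kc × ET₀ = 1.17 × 5.5609 = 6.5063 mm/d
Crop demand D = ETc × 31 d = 6.5063 × 31 = 201.695 mm
Pe = 0.82 × 111.3 = 91.266 mm
D − Pe = 201.695 − 91.266 = 110.429 mm
Gross irrigation = 110.429 / 0.62 = 178.111 mm

178 mm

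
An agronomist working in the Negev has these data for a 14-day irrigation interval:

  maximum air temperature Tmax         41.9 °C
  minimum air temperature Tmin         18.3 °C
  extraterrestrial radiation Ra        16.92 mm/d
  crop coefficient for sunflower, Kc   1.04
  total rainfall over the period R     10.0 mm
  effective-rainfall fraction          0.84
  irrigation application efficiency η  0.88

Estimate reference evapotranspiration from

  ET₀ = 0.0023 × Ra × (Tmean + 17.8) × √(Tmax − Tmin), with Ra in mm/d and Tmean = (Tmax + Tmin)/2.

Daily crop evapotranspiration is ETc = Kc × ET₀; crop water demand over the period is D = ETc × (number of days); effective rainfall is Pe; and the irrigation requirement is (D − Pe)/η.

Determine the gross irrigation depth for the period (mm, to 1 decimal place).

140.3 mm

Tmean = (41.9 + 18.3)/2 = 30.10 °C
ET₀ = 0.0023 × 16.92 × (30.10 + 17.8) × √23.6 = 0.0023 × 16.92 × 47.90 × 4.8580 = 9.0557 mm/d
ETc = Kc × ET₀ = 1.04 × 9.0557 = 9.4179 mm/d
Crop demand D = ETc × 14 d = 9.4179 × 14 = 131.851 mm
Pe = 0.84 × 10.0 = 8.400 mm
D − Pe = 131.851 − 8.400 = 123.451 mm
Gross irrigation = 123.451 / 0.88 = 140.285 mm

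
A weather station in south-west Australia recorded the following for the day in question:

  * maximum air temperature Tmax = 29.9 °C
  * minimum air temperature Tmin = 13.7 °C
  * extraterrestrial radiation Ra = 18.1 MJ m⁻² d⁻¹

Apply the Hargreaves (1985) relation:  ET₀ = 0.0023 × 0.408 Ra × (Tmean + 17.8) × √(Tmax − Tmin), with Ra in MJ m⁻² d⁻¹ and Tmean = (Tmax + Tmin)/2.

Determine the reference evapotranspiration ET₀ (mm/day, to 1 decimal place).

2.7 mm/day

Tmean = (29.9 + 13.7)/2 = 21.80 °C
0.408 Ra = 0.408 × 18.1 = 7.3848 mm/d equivalent
ET₀ = 0.0023 × 7.3848 × (21.80 + 17.8) × √16.2 = 0.0023 × 7.3848 × 39.60 × 4.0249 = 2.7072 mm/d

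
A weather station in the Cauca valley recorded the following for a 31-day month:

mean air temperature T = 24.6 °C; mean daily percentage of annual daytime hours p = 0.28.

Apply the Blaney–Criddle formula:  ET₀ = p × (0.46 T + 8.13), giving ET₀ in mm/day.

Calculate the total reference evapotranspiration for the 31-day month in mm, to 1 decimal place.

ET₀ = 0.28 × (0.46 × 24.6 + 8.13) = 0.28 × 19.446 = 5.4449 mm/d
Monthly total = 5.4449 × 31 = 168.792 mm

168.8 mm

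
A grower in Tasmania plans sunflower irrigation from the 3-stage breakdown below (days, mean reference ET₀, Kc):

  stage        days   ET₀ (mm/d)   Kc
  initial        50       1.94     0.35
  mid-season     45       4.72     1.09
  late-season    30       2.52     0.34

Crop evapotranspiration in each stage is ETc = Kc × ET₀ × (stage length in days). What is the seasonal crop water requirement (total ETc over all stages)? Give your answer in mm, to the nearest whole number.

291 mm

initial: 0.35 × 1.94 × 50 = 33.95 mm
mid-season: 1.09 × 4.72 × 45 = 231.52 mm
late-season: 0.34 × 2.52 × 30 = 25.70 mm
Seasonal total = 291.17 mm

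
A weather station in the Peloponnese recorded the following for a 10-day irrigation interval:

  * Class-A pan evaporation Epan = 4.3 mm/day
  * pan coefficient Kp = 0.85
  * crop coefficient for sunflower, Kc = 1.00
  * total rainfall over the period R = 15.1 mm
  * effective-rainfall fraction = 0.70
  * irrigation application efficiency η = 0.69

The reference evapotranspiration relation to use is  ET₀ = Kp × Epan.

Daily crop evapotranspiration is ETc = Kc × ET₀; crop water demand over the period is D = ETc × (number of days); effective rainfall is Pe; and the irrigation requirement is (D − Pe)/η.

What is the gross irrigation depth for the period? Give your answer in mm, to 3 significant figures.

ET₀ = 0.85 × 4.3 = 3.6550 mm/d
ETc = Kc × ET₀ = 1.00 × 3.6550 = 3.6550 mm/d
Crop demand D = ETc × 10 d = 3.6550 × 10 = 36.550 mm
Pe = 0.70 × 15.1 = 10.570 mm
D − Pe = 36.550 − 10.570 = 25.980 mm
Gross irrigation = 25.980 / 0.69 = 37.652 mm

37.7 mm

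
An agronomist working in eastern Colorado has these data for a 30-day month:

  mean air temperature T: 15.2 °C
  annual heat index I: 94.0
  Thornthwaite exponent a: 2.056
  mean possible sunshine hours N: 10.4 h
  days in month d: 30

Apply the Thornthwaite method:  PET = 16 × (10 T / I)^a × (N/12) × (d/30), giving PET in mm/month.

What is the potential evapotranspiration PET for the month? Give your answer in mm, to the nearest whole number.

37 mm

10T/I = 10 × 15.2 / 94.0 = 1.6170
(10T/I)^a = 1.6170^2.056 = 2.6860
Uncorrected PET = 16 × 2.6860 = 42.976 mm
Correction = (N/12)(d/30) = (10.4/12)(30/30) = 0.8667
PET = 42.976 × 0.8667 = 37.247 mm/month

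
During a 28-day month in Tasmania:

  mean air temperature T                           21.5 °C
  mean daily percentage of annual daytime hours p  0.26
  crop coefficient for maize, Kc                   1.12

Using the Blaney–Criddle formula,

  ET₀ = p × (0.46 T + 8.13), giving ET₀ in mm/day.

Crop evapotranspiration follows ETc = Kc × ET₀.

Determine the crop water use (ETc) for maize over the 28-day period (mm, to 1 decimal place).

ET₀ = 0.26 × (0.46 × 21.5 + 8.13) = 0.26 × 18.020 = 4.6852 mm/d
ETc = Kc × ET₀ = 1.12 × 4.6852 = 5.2474 mm/d
Over 28 days: 5.2474 × 28 = 146.927 mm

146.9 mm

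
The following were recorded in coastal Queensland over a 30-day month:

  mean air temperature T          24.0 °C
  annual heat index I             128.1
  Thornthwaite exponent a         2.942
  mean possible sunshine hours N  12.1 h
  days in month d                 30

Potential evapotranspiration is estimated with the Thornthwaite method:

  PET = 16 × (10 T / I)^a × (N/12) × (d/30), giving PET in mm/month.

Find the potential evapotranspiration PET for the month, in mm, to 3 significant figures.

10T/I = 10 × 24.0 / 128.1 = 1.8735
(10T/I)^a = 1.8735^2.942 = 6.3408
Uncorrected PET = 16 × 6.3408 = 101.453 mm
Correction = (N/12)(d/30) = (12.1/12)(30/30) = 1.0083
PET = 101.453 × 1.0083 = 102.295 mm/month

102 mm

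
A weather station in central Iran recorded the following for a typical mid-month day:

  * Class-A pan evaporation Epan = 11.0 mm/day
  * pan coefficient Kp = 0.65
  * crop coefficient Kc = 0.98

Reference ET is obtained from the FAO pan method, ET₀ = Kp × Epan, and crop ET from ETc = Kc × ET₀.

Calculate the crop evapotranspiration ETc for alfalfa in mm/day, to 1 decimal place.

ET₀ = 0.65 × 11.0 = 7.1500 mm/d
ETc = Kc × ET₀ = 0.98 × 7.1500 = 7.0070 mm/d

7.0 mm/day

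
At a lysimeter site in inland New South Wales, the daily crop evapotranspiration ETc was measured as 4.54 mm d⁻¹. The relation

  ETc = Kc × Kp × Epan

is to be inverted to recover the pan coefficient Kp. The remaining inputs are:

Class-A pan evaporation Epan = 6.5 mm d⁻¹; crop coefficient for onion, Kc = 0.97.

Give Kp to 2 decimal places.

ETc = Kc × Kp × Epan  ⇒  Kp = ETc / (Kc × Epan)
Kp = 4.54 / (0.97 × 6.5) = 4.54 / 6.305 = 0.7201

0.72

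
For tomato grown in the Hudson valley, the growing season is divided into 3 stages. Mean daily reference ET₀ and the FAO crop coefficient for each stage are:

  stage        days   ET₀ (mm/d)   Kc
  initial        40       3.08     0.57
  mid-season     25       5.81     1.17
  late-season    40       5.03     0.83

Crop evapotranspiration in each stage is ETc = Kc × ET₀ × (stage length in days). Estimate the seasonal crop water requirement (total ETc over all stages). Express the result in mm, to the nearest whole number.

407 mm

initial: 0.57 × 3.08 × 40 = 70.22 mm
mid-season: 1.17 × 5.81 × 25 = 169.94 mm
late-season: 0.83 × 5.03 × 40 = 167.00 mm
Seasonal total = 407.16 mm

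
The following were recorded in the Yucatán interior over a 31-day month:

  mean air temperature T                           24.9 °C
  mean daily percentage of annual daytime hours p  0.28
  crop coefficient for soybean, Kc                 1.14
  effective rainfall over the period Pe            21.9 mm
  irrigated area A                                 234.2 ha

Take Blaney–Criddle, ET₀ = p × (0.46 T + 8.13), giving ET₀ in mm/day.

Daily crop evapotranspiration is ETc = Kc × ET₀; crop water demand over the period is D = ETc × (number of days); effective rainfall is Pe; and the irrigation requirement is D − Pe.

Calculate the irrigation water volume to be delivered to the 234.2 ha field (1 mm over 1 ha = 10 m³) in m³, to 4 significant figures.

402600 m³

ET₀ = 0.28 × (0.46 × 24.9 + 8.13) = 0.28 × 19.584 = 5.4835 mm/d
ETc = Kc × ET₀ = 1.14 × 5.4835 = 6.2512 mm/d
Crop demand D = ETc × 31 d = 6.2512 × 31 = 193.787 mm
D − Pe = 193.787 − 21.9 = 171.887 mm
Volume = 171.887 mm × 234.2 ha × 10 = 402559.4 m³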